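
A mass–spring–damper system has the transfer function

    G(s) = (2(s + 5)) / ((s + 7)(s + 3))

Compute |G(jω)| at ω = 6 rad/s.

Substitute s = j6: numerator = 10 + j12, denominator = -15 + j60.
|G(j6)| = |10 + j12| / |-15 + j60| = 15.620 / 61.847 ≈ 0.2526.

|G(j6)| ≈ 0.2526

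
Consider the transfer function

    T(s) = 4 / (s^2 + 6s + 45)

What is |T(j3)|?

Substitute s = j3: numerator = 4, denominator = 36 + j18.
|T(j3)| = |4| / |36 + j18| = 4 / 40.249 ≈ 0.09938.

|T(j3)| ≈ 0.09938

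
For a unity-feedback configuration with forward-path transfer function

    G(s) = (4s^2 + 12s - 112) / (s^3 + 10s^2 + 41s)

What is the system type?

Type 1

Factor s from the denominator: s^3 + 10s^2 + 41s = s·(s^2 + 10s + 41).
There is 1 pole at the origin, so the system is Type 1.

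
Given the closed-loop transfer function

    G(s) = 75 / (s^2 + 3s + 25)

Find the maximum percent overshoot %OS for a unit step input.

%OS ≈ 37.2%

Comparing s^2 + 3s + 25 to s^2 + 2ζωₙs + ωₙ²: ωₙ = 5 rad/s and ζ = 3/(2·5) = 0.3.
%OS = 100·exp(−πζ/√(1−ζ²)) = 100·exp(−π·0.3/√(1−0.3²)) ≈ 37.2%.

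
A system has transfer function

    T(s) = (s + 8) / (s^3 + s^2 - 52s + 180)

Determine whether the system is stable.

unstable

The denominator s^3 + s^2 - 52s + 180 factors as (s + 9)(s^2 - 8s + 20), giving poles at s = -9, 4 ± 2j.
Since the pole(s) at s = 4 ± 2j lie in the right half-plane, the system is unstable.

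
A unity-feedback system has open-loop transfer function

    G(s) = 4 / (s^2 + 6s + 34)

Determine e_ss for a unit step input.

e_ss = 0.8947

G(s) has no poles at the origin.
This is a Type 0 system. Kp = lim_{s→0} G(s) = 4/34 = 2/17.
e_ss = 1/(1 + Kp) = 1/(1 + 2/17) = 17/19 ≈ 0.8947.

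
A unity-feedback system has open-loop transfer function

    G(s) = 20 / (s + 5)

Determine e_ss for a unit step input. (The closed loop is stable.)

G(s) has no poles at the origin.
This is a Type 0 system. Kp = lim_{s→0} G(s) = 20/5 = 4.
e_ss = 1/(1 + Kp) = 1/(1 + 4) = 1/5 ≈ 0.2000.

e_ss = 0.2000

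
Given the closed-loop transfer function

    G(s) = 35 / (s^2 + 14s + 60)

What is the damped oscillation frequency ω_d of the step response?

Comparing s^2 + 14s + 60 to s^2 + 2ζωₙs + ωₙ²: ωₙ = √60 ≈ 7.746 rad/s and ζ = 14/(2·√60) ≈ 0.9037.
ζωₙ = 14/2 = 7, so ω_d = ωₙ√(1−ζ²) = √(ωₙ² − (ζωₙ)²) = √(60 − 7²) = √11 ≈ 3.317 rad/s.

ω_d ≈ 3.317 rad/s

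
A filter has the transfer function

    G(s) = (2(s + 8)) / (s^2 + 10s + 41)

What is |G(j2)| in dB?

Substitute s = j2: numerator = 16 + j4, denominator = 37 + j20.
|G(j2)| = |16 + j4| / |37 + j20| = 16.492 / 42.059 ≈ 0.3921.
In decibels: 20·log₁₀(0.3921) ≈ -8.13 dB.

|G(j2)|_dB ≈ -8.13 dB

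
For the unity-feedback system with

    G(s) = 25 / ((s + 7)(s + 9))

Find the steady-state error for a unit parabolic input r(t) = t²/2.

G(s) has no poles at the origin.
This is a Type 0 system; Ka = lim_{s→0} s^2·G(s) = 0, so the steady-state error for a parabola input is infinite.

e_ss = ∞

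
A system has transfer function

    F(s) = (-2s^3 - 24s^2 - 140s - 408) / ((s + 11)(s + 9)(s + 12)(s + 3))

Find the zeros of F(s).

Set the numerator to zero: -2s^3 - 24s^2 - 140s - 408 = 0, i.e. -2·(s^3 + 12s^2 + 70s + 204) = 0.
Factoring: (s^2 + 6s + 34)(s + 6) = 0.

s = -3 + 5j, -3 - 5j, -6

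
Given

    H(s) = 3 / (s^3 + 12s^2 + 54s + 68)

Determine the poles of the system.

s = -5 ± 3j, -2

The poles are the roots of the denominator s^3 + 12s^2 + 54s + 68 = 0.
Trying s = -2: the polynomial evaluates to 0, so (s + 2) is a factor.
Dividing out leaves s^2 + 10s + 34 = 0.
The quadratic formula then gives s = -5 ± 3j.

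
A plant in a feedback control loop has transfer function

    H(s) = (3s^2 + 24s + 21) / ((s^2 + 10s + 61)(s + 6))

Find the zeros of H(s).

Set the numerator to zero: 3s^2 + 24s + 21 = 0, i.e. 3·(s^2 + 8s + 7) = 0.
Factoring: (s + 1)(s + 7) = 0.

s = -1, -7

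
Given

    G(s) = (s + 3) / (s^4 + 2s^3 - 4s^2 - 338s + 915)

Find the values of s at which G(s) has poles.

The poles are the roots of the denominator s^4 + 2s^3 - 4s^2 - 338s + 915 = 0.
Trying s = 5: the polynomial evaluates to 0, so (s - 5) is a factor.
Dividing out leaves s^3 + 7s^2 + 31s - 183 = 0.
This factors further as (s^2 + 10s + 61)(s - 3) = 0.

s = -5 + 6j, -5 - 6j, 5, 3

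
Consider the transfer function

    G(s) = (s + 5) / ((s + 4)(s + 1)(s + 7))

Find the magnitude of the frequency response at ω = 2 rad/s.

|G(j2)| ≈ 0.07397

Substitute s = j2: numerator = 5 + j2, denominator = -20 + j70.
|G(j2)| = |5 + j2| / |-20 + j70| = 5.3852 / 72.801 ≈ 0.07397.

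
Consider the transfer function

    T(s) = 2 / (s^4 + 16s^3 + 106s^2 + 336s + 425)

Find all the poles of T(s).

s = -4 ± 3j, -4 ± j

The poles are the roots of the denominator s^4 + 16s^3 + 106s^2 + 336s + 425 = 0.
No real roots exist; factor into two real quadratics: (s^2 + 8s + 25)(s^2 + 8s + 17) = 0.
Each quadratic gives a conjugate pair via the quadratic formula.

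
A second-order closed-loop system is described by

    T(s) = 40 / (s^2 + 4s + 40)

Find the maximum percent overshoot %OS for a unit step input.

Comparing s^2 + 4s + 40 to s^2 + 2ζωₙs + ωₙ²: ωₙ = √40 ≈ 6.325 rad/s and ζ = 4/(2·√40) ≈ 0.3162.
%OS = 100·exp(−πζ/√(1−ζ²)) = 100·exp(−π·0.3162/√(1−0.3162²)) ≈ 35.1%.

%OS ≈ 35.1%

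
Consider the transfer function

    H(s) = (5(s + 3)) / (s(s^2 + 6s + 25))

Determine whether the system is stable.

The poles can be read from the denominator factors: s = 0, -3 + 4j, -3 - 4j.
Since the simple pole(s) at s = 0 lie on the jω-axis with none in the right half-plane, the system is marginally stable.

marginally stable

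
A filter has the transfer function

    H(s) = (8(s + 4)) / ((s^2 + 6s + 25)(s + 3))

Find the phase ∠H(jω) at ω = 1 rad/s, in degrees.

∠H(j1) ≈ -18.43°

At s = j1: numerator = 32 + j8, denominator = 66 + j42.
∠H = ∠num − ∠den = 14.036° − (32.471°) = -18.43°.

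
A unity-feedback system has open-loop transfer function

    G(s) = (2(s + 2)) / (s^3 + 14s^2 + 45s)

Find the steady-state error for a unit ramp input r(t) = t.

G(s) has one pole at the origin.
This is a Type 1 system. Kv = lim_{s→0} s·G(s) = 4/45.
e_ss = 1/Kv = 1/(4/45) = 45/4 ≈ 11.25.

e_ss = 11.25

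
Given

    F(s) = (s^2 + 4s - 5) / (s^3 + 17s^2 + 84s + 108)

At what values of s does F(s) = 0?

Set the numerator to zero: s^2 + 4s - 5 = 0.
Factoring: (s - 1)(s + 5) = 0.

s = 1, -5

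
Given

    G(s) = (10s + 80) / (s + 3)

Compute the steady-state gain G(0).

G(0) = 80/3 ≈ 26.67

Set s = 0: G(0) = (80) / (3) = 80/3.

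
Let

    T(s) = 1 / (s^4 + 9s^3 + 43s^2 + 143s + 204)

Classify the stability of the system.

stable

The denominator s^4 + 9s^3 + 43s^2 + 143s + 204 factors as (s + 4)(s + 3)(s^2 + 2s + 17), giving poles at s = -4, -3, -1 + 4j, -1 - 4j.
Since all poles lie strictly in the left half-plane, the system is stable.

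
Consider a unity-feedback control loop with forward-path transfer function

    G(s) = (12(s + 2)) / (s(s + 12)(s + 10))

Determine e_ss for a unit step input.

G(s) has one pole at the origin.
This is a Type 1 system; for a step input the steady-state error is zero.

e_ss = 0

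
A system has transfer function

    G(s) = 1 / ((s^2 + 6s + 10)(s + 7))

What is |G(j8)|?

Substitute s = j8: numerator = 1, denominator = -762 - j96.
|G(j8)| = |1| / |-762 - j96| = 1 / 768.02 ≈ 0.001302.

|G(j8)| ≈ 0.001302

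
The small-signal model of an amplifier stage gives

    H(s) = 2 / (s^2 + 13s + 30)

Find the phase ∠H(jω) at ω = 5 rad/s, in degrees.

∠H(j5) ≈ -85.60°

At s = j5: numerator = 2, denominator = 5 + j65.
∠H = ∠num − ∠den = 0° − (85.601°) = -85.60°.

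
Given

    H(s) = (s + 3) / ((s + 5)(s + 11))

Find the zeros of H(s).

s = -3

Set the numerator to zero: s + 3 = 0.
So s = -3.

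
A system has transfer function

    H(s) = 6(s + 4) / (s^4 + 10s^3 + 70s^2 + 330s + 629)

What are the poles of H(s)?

s = -4 ± j, -1 ± 6j

The poles are the roots of the denominator s^4 + 10s^3 + 70s^2 + 330s + 629 = 0.
No real roots exist; factor into two real quadratics: (s^2 + 8s + 17)(s^2 + 2s + 37) = 0.
Each quadratic gives a conjugate pair via the quadratic formula.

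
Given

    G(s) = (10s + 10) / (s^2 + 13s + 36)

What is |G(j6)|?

Substitute s = j6: numerator = 10 + j60, denominator = j78.
|G(j6)| = |10 + j60| / |j78| = 60.828 / 78 ≈ 0.7798.

|G(j6)| ≈ 0.7798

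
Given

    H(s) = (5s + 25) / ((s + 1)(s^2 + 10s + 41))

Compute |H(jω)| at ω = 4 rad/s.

Substitute s = j4: numerator = 25 + j20, denominator = -135 + j140.
|H(j4)| = |25 + j20| / |-135 + j140| = 32.016 / 194.49 ≈ 0.1646.

|H(j4)| ≈ 0.1646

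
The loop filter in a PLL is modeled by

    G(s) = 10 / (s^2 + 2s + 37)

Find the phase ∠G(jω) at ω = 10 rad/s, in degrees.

At s = j10: numerator = 10, denominator = -63 + j20.
∠G = ∠num − ∠den = 0° − (162.39°) = -162.4°.

∠G(j10) ≈ -162.4°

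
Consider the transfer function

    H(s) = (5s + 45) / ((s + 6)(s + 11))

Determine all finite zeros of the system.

s = -9

Set the numerator to zero: 5s + 45 = 0, i.e. 5·(s + 9) = 0.
So s = -9.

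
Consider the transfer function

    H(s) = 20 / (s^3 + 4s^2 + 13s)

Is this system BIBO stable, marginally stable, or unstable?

The denominator s^3 + 4s^2 + 13s factors as s(s^2 + 4s + 13), giving poles at s = 0, -2 ± 3j.
Since the simple pole(s) at s = 0 lie on the jω-axis with none in the right half-plane, the system is marginally stable.

marginally stable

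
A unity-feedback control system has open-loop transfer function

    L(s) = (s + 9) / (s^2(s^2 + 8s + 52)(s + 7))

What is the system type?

Type 2

The denominator has 2 factors of s at the origin (free integrators), so this is a Type 2 system.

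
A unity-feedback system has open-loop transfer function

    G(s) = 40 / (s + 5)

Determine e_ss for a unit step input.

e_ss = 0.1111

G(s) has no poles at the origin.
This is a Type 0 system. Kp = lim_{s→0} G(s) = 40/5 = 8.
e_ss = 1/(1 + Kp) = 1/(1 + 8) = 1/9 ≈ 0.1111.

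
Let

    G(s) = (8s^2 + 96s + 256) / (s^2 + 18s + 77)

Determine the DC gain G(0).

Set s = 0: G(0) = (256) / (77) = 256/77.

G(0) = 256/77 ≈ 3.325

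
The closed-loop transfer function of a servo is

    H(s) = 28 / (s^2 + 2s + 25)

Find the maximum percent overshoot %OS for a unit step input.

%OS ≈ 52.7%

Comparing s^2 + 2s + 25 to s^2 + 2ζωₙs + ωₙ²: ωₙ = 5 rad/s and ζ = 2/(2·5) = 0.2.
%OS = 100·exp(−πζ/√(1−ζ²)) = 100·exp(−π·0.2/√(1−0.2²)) ≈ 52.7%.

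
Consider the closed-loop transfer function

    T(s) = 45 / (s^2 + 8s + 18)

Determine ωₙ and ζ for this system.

Compare the denominator to the standard form s^2 + 2ζωₙs + ωₙ².
ωₙ² = 18, so ωₙ = √18 ≈ 4.243 rad/s.
2ζωₙ = 8, so ζ = 8/(2·√18) ≈ 0.9428.
With ζ = 0.9428 the response is underdamped.

ωₙ ≈ 4.243 rad/s, ζ ≈ 0.9428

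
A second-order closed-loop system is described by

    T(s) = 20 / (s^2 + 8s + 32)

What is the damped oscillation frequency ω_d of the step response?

ω_d = 4 rad/s

Comparing s^2 + 8s + 32 to s^2 + 2ζωₙs + ωₙ²: ωₙ = √32 ≈ 5.657 rad/s and ζ = 8/(2·√32) ≈ 0.7071.
ζωₙ = 8/2 = 4, so ω_d = ωₙ√(1−ζ²) = √(ωₙ² − (ζωₙ)²) = √(32 − 4²) = √16 = 4 rad/s.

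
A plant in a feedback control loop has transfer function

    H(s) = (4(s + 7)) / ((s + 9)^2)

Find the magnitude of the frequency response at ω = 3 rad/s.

|H(j3)| ≈ 0.3385

Substitute s = j3: numerator = 28 + j12, denominator = 72 + j54.
|H(j3)| = |28 + j12| / |72 + j54| = 30.463 / 90 ≈ 0.3385.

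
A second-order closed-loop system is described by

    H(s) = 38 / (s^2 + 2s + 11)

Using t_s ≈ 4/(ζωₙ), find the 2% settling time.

Comparing s^2 + 2s + 11 to s^2 + 2ζωₙs + ωₙ²: ωₙ = √11 ≈ 3.317 rad/s and ζ = 2/(2·√11) ≈ 0.3015.
ζωₙ = 2/2 = 1, so t_s ≈ 4/(ζωₙ) = 4/1 = 4 s.

t_s ≈ 4 s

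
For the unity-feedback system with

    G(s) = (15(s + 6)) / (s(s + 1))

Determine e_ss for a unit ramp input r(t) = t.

e_ss = 0.01111

G(s) has one pole at the origin.
This is a Type 1 system. Kv = lim_{s→0} s·G(s) = 90/1.
e_ss = 1/Kv = 1/(90) = 1/90 ≈ 0.01111.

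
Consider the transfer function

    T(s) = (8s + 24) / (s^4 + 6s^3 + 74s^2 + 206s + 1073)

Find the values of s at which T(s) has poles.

The poles are the roots of the denominator s^4 + 6s^3 + 74s^2 + 206s + 1073 = 0.
No real roots exist; factor into two real quadratics: (s^2 + 2s + 37)(s^2 + 4s + 29) = 0.
Each quadratic gives a conjugate pair via the quadratic formula.

s = -1 ± 6j, -2 ± 5j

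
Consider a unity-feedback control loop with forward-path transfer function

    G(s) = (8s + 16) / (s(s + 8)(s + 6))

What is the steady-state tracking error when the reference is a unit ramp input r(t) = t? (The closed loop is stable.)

e_ss = 3

G(s) has one pole at the origin.
This is a Type 1 system. Kv = lim_{s→0} s·G(s) = 16/48 = 1/3.
e_ss = 1/Kv = 1/(1/3) = 3.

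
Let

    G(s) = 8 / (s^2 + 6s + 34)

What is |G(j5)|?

Substitute s = j5: numerator = 8, denominator = 9 + j30.
|G(j5)| = |8| / |9 + j30| = 8 / 31.321 ≈ 0.2554.

|G(j5)| ≈ 0.2554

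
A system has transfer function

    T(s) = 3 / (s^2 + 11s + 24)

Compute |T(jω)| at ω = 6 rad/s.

|T(j6)| ≈ 0.04472

Substitute s = j6: numerator = 3, denominator = -12 + j66.
|T(j6)| = |3| / |-12 + j66| = 3 / 67.082 ≈ 0.04472.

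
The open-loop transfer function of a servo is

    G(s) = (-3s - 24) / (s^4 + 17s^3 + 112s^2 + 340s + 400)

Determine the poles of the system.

The poles are the roots of the denominator s^4 + 17s^3 + 112s^2 + 340s + 400 = 0.
Trying s = -5: the polynomial evaluates to 0, so (s + 5) is a factor.
Dividing out leaves s^3 + 12s^2 + 52s + 80 = 0.
This factors further as (s^2 + 8s + 20)(s + 4) = 0.

s = -5, -4 + 2j, -4 - 2j, -4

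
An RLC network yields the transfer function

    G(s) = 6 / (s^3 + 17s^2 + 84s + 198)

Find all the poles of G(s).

s = -3 ± 3j, -11

The poles are the roots of the denominator s^3 + 17s^2 + 84s + 198 = 0.
Trying s = -11: the polynomial evaluates to 0, so (s + 11) is a factor.
Dividing out leaves s^2 + 6s + 18 = 0.
The quadratic formula then gives s = -3 ± 3j.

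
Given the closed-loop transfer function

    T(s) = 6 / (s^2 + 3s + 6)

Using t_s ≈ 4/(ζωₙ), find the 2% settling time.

t_s ≈ 2.667 s

Comparing s^2 + 3s + 6 to s^2 + 2ζωₙs + ωₙ²: ωₙ = √6 ≈ 2.449 rad/s and ζ = 3/(2·√6) ≈ 0.6124.
ζωₙ = 3/2 = 1.5, so t_s ≈ 4/(ζωₙ) = 4/1.5 ≈ 2.667 s.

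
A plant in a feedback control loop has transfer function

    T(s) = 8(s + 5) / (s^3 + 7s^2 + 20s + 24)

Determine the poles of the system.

s = -2 + 2j, -2 - 2j, -3

The poles are the roots of the denominator s^3 + 7s^2 + 20s + 24 = 0.
Trying s = -3: the polynomial evaluates to 0, so (s + 3) is a factor.
Dividing out leaves s^2 + 4s + 8 = 0.
The quadratic formula then gives s = -2 ± 2j.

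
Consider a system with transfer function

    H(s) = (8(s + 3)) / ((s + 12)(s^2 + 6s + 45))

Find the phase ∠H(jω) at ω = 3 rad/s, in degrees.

∠H(j3) ≈ 4.399°

At s = j3: numerator = 24 + j24, denominator = 378 + j324.
∠H = ∠num − ∠den = 45° − (40.601°) = 4.399°.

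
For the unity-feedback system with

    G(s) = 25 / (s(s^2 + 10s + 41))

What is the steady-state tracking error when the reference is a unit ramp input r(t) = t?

e_ss = 1.640

G(s) has one pole at the origin.
This is a Type 1 system. Kv = lim_{s→0} s·G(s) = 25/41.
e_ss = 1/Kv = 1/(25/41) = 41/25 ≈ 1.640.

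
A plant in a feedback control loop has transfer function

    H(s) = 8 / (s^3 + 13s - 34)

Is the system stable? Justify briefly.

The denominator s^3 + 13s - 34 factors as (s^2 + 2s + 17)(s - 2), giving poles at s = -1 ± 4j, 2.
Since the pole(s) at s = 2 lie in the right half-plane, the system is unstable.

unstable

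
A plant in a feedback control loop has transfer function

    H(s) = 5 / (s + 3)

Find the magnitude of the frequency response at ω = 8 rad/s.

Substitute s = j8: numerator = 5, denominator = 3 + j8.
|H(j8)| = |5| / |3 + j8| = 5 / 8.5440 ≈ 0.5852.

|H(j8)| ≈ 0.5852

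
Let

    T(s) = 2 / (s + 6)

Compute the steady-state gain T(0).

At s = 0 each factor (s + a) contributes a and each (s^2 + bs + c) contributes c.
T(0) = 2·1 / ((6)) = 2/6 = 1/3.

T(0) = 1/3 ≈ 0.3333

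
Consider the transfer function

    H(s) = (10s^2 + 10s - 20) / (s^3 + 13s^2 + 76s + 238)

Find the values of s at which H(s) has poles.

The poles are the roots of the denominator s^3 + 13s^2 + 76s + 238 = 0.
Trying s = -7: the polynomial evaluates to 0, so (s + 7) is a factor.
Dividing out leaves s^2 + 6s + 34 = 0.
The quadratic formula then gives s = -3 ± 5j.

s = -3 + 5j, -3 - 5j, -7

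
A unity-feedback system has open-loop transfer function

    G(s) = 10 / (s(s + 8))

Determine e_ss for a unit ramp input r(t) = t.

e_ss = 0.8000

G(s) has one pole at the origin.
This is a Type 1 system. Kv = lim_{s→0} s·G(s) = 10/8 = 5/4.
e_ss = 1/Kv = 1/(5/4) = 4/5 ≈ 0.8000.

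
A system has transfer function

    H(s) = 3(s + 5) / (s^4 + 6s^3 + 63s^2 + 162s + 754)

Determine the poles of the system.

The poles are the roots of the denominator s^4 + 6s^3 + 63s^2 + 162s + 754 = 0.
No real roots exist; factor into two real quadratics: (s^2 + 4s + 29)(s^2 + 2s + 26) = 0.
Each quadratic gives a conjugate pair via the quadratic formula.

s = -2 + 5j, -2 - 5j, -1 + 5j, -1 - 5j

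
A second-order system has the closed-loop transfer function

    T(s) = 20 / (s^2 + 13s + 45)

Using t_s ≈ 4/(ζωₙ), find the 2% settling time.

Comparing s^2 + 13s + 45 to s^2 + 2ζωₙs + ωₙ²: ωₙ = √45 ≈ 6.708 rad/s and ζ = 13/(2·√45) ≈ 0.9690.
ζωₙ = 13/2 = 6.5, so t_s ≈ 4/(ζωₙ) = 4/6.5 ≈ 0.6154 s.

t_s ≈ 0.6154 s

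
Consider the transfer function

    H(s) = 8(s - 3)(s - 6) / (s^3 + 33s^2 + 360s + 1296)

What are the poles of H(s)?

s = -12, -12, -9

The poles are the roots of the denominator s^3 + 33s^2 + 360s + 1296 = 0.
Trying s = -12: the polynomial evaluates to 0, so (s + 12) is a factor.
Dividing out leaves s^2 + 21s + 108 = 0.
Factoring the quadratic: (s + 12)(s + 9) = 0.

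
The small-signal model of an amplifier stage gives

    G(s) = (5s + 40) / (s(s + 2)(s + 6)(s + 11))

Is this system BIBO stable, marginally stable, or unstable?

The poles can be read from the denominator factors: s = 0, -2, -6, -11.
Since the simple pole(s) at s = 0 lie on the jω-axis with none in the right half-plane, the system is marginally stable.

marginally stable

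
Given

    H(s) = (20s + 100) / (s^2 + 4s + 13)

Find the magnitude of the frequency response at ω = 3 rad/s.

Substitute s = j3: numerator = 100 + j60, denominator = 4 + j12.
|H(j3)| = |100 + j60| / |4 + j12| = 116.62 / 12.649 ≈ 9.220.

|H(j3)| ≈ 9.220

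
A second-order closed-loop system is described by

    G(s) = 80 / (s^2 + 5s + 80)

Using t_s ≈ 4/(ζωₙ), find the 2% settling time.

Comparing s^2 + 5s + 80 to s^2 + 2ζωₙs + ωₙ²: ωₙ = √80 ≈ 8.944 rad/s and ζ = 5/(2·√80) ≈ 0.2795.
ζωₙ = 5/2 = 2.5, so t_s ≈ 4/(ζωₙ) = 4/2.5 = 1.600 s.

t_s ≈ 1.600 s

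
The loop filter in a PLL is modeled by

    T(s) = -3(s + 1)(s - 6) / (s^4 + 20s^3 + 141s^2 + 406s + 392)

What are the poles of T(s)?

The poles are the roots of the denominator s^4 + 20s^3 + 141s^2 + 406s + 392 = 0.
Trying s = -2: the polynomial evaluates to 0, so (s + 2) is a factor.
Dividing out leaves s^3 + 18s^2 + 105s + 196 = 0.
This factors further as (s + 7)^2(s + 4) = 0.

s = -2, -7, -7, -4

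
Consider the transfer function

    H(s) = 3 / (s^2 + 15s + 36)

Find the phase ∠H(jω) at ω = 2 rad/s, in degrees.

∠H(j2) ≈ -43.15°

At s = j2: numerator = 3, denominator = 32 + j30.
∠H = ∠num − ∠den = 0° − (43.152°) = -43.15°.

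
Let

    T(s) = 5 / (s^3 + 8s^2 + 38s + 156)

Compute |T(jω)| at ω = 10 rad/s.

|T(j10)| ≈ 0.005593

Substitute s = j10: numerator = 5, denominator = -644 - j620.
|T(j10)| = |5| / |-644 - j620| = 5 / 893.94 ≈ 0.005593.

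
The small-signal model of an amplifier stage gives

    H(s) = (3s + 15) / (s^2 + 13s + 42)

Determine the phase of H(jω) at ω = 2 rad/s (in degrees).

∠H(j2) ≈ -12.58°

At s = j2: numerator = 15 + j6, denominator = 38 + j26.
∠H = ∠num − ∠den = 21.801° − (34.380°) = -12.58°.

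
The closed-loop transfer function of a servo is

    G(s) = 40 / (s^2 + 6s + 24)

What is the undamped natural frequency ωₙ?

Compare the denominator to the standard form s^2 + 2ζωₙs + ωₙ².
ωₙ² = 24, so ωₙ = √24 ≈ 4.899 rad/s.

ωₙ ≈ 4.899 rad/s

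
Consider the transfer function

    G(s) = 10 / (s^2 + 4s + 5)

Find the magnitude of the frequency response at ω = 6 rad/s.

Substitute s = j6: numerator = 10, denominator = -31 + j24.
|G(j6)| = |10| / |-31 + j24| = 10 / 39.205 ≈ 0.2551.

|G(j6)| ≈ 0.2551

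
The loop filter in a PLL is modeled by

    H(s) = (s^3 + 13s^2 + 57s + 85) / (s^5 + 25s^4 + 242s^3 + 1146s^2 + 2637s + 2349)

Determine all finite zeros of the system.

Set the numerator to zero: s^3 + 13s^2 + 57s + 85 = 0.
Factoring: (s^2 + 8s + 17)(s + 5) = 0.

s = -4 + j, -4 - j, -5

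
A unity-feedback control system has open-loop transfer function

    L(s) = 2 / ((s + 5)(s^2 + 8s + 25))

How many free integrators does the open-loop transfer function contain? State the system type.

The denominator has no factor of s at the origin — no free integrator — so this is a Type 0 system.

Type 0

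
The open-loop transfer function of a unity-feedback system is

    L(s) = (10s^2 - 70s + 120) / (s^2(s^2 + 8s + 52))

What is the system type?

Type 2

The denominator has 2 factors of s at the origin (free integrators), so this is a Type 2 system.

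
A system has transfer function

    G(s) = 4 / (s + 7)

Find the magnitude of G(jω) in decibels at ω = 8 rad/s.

|G(j8)|_dB ≈ -8.49 dB

Substitute s = j8: numerator = 4, denominator = 7 + j8.
|G(j8)| = |4| / |7 + j8| = 4 / 10.630 ≈ 0.3763.
In decibels: 20·log₁₀(0.3763) ≈ -8.49 dB.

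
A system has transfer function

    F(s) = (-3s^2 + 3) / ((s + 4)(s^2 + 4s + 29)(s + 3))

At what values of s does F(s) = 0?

s = -1, 1

Set the numerator to zero: -3s^2 + 3 = 0, i.e. -3·(s^2 - 1) = 0.
Factoring: (s + 1)(s - 1) = 0.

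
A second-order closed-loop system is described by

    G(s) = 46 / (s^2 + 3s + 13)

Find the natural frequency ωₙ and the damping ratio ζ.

Compare the denominator to the standard form s^2 + 2ζωₙs + ωₙ².
ωₙ² = 13, so ωₙ = √13 ≈ 3.606 rad/s.
2ζωₙ = 3, so ζ = 3/(2·√13) ≈ 0.4160.
With ζ = 0.4160 the response is underdamped.

ωₙ ≈ 3.606 rad/s, ζ ≈ 0.4160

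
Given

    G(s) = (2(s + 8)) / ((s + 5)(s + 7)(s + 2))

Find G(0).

At s = 0 each factor (s + a) contributes a and each (s^2 + bs + c) contributes c.
G(0) = 2·(8) / ((5) · (7) · (2)) = 16/70 = 8/35.

G(0) = 8/35 ≈ 0.2286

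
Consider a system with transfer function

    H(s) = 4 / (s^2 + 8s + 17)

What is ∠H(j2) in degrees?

At s = j2: numerator = 4, denominator = 13 + j16.
∠H = ∠num − ∠den = 0° − (50.906°) = -50.91°.

∠H(j2) ≈ -50.91°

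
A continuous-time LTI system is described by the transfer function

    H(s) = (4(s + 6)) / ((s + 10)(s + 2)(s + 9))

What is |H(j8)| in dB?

|H(j8)|_dB ≈ -30.0 dB

Substitute s = j8: numerator = 24 + j32, denominator = -1164 + j512.
|H(j8)| = |24 + j32| / |-1164 + j512| = 40 / 1271.6 ≈ 0.03146.
In decibels: 20·log₁₀(0.03146) ≈ -30.0 dB.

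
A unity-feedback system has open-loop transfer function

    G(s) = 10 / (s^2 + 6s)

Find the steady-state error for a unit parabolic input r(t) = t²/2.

e_ss = ∞

G(s) has one pole at the origin.
This is a Type 1 system; Ka = lim_{s→0} s^2·G(s) = 0, so the steady-state error for a parabola input is infinite.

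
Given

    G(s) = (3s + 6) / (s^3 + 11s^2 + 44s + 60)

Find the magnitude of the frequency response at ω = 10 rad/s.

|G(j10)| ≈ 0.02590

Substitute s = j10: numerator = 6 + j30, denominator = -1040 - j560.
|G(j10)| = |6 + j30| / |-1040 - j560| = 30.594 / 1181.2 ≈ 0.02590.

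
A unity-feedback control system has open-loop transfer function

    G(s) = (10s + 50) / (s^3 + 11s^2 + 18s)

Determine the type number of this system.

Type 1

Factor s from the denominator: s^3 + 11s^2 + 18s = s·(s^2 + 11s + 18).
There is 1 pole at the origin, so the system is Type 1.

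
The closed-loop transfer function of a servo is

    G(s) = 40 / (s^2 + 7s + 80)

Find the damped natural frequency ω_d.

Comparing s^2 + 7s + 80 to s^2 + 2ζωₙs + ωₙ²: ωₙ = √80 ≈ 8.944 rad/s and ζ = 7/(2·√80) ≈ 0.3913.
ζωₙ = 7/2 = 3.5, so ω_d = ωₙ√(1−ζ²) = √(ωₙ² − (ζωₙ)²) = √(80 − 3.5²) = √67.75 ≈ 8.231 rad/s.

ω_d ≈ 8.231 rad/s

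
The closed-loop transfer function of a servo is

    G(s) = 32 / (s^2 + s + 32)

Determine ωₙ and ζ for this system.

Compare the denominator to the standard form s^2 + 2ζωₙs + ωₙ².
ωₙ² = 32, so ωₙ = √32 ≈ 5.657 rad/s.
2ζωₙ = 1, so ζ = 1/(2·√32) ≈ 0.08839.
With ζ = 0.08839 the response is underdamped.

ωₙ ≈ 5.657 rad/s, ζ ≈ 0.08839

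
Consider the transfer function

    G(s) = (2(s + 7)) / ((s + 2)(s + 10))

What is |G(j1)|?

Substitute s = j1: numerator = 14 + j2, denominator = 19 + j12.
|G(j1)| = |14 + j2| / |19 + j12| = 14.142 / 22.472 ≈ 0.6293.

|G(j1)| ≈ 0.6293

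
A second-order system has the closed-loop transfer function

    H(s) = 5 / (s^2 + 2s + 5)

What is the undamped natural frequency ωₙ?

Compare the denominator to the standard form s^2 + 2ζωₙs + ωₙ².
ωₙ² = 5, so ωₙ = √5 ≈ 2.236 rad/s.

ωₙ ≈ 2.236 rad/s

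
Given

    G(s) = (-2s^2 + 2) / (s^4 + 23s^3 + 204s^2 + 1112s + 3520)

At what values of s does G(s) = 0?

Set the numerator to zero: -2s^2 + 2 = 0, i.e. -2·(s^2 - 1) = 0.
Factoring: (s + 1)(s - 1) = 0.

s = -1, 1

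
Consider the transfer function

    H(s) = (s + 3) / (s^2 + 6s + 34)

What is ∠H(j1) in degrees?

At s = j1: numerator = 3 + j1, denominator = 33 + j6.
∠H = ∠num − ∠den = 18.435° − (10.305°) = 8.130°.

∠H(j1) ≈ 8.130°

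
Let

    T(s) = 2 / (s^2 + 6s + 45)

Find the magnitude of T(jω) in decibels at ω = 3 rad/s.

Substitute s = j3: numerator = 2, denominator = 36 + j18.
|T(j3)| = |2| / |36 + j18| = 2 / 40.249 ≈ 0.04969.
In decibels: 20·log₁₀(0.04969) ≈ -26.1 dB.

|T(j3)|_dB ≈ -26.1 dB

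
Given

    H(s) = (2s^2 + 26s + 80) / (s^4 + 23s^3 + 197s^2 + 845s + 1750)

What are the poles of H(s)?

The poles are the roots of the denominator s^4 + 23s^3 + 197s^2 + 845s + 1750 = 0.
Trying s = -10: the polynomial evaluates to 0, so (s + 10) is a factor.
Dividing out leaves s^3 + 13s^2 + 67s + 175 = 0.
This factors further as (s^2 + 6s + 25)(s + 7) = 0.

s = -3 + 4j, -3 - 4j, -10, -7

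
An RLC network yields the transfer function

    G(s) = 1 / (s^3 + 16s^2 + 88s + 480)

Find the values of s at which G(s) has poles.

The poles are the roots of the denominator s^3 + 16s^2 + 88s + 480 = 0.
Trying s = -12: the polynomial evaluates to 0, so (s + 12) is a factor.
Dividing out leaves s^2 + 4s + 40 = 0.
The quadratic formula then gives s = -2 ± 6j.

s = -12, -2 + 6j, -2 - 6j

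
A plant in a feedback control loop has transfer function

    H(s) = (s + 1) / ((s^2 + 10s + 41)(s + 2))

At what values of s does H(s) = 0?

s = -1

Set the numerator to zero: s + 1 = 0.
So s = -1.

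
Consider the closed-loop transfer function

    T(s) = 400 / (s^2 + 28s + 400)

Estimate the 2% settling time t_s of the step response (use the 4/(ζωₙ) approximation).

t_s ≈ 0.2857 s

Comparing s^2 + 28s + 400 to s^2 + 2ζωₙs + ωₙ²: ωₙ = 20 rad/s and ζ = 28/(2·20) = 0.7.
ζωₙ = 28/2 = 14, so t_s ≈ 4/(ζωₙ) = 4/14 ≈ 0.2857 s.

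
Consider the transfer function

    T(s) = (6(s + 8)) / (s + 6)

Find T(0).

T(0) = 8

At s = 0 each factor (s + a) contributes a and each (s^2 + bs + c) contributes c.
T(0) = 6·(8) / ((6)) = 48/6 = 8.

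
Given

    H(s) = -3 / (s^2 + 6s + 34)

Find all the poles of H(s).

s = -3 + 5j, -3 - 5j

The poles are the roots of the denominator s^2 + 6s + 34 = 0.
Using the quadratic formula: s = (-6 ± √(-100))/2 = -3 ± 5j.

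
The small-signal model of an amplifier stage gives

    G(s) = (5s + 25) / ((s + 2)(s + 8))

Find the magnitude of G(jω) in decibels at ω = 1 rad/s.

|G(j1)|_dB ≈ 3.01 dB

Substitute s = j1: numerator = 25 + j5, denominator = 15 + j10.
|G(j1)| = |25 + j5| / |15 + j10| = 25.495 / 18.028 ≈ 1.414.
In decibels: 20·log₁₀(1.414) ≈ 3.01 dB.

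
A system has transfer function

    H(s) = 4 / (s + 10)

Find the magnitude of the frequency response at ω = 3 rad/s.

Substitute s = j3: numerator = 4, denominator = 10 + j3.
|H(j3)| = |4| / |10 + j3| = 4 / 10.440 ≈ 0.3831.

|H(j3)| ≈ 0.3831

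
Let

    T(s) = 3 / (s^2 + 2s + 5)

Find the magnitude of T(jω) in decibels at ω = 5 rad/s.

|T(j5)|_dB ≈ -17.4 dB

Substitute s = j5: numerator = 3, denominator = -20 + j10.
|T(j5)| = |3| / |-20 + j10| = 3 / 22.361 ≈ 0.1342.
In decibels: 20·log₁₀(0.1342) ≈ -17.4 dB.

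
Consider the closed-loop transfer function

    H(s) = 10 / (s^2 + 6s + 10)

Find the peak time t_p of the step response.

Comparing s^2 + 6s + 10 to s^2 + 2ζωₙs + ωₙ²: ωₙ = √10 ≈ 3.162 rad/s and ζ = 6/(2·√10) ≈ 0.9487.
ζωₙ = 6/2 = 3, so ω_d = ωₙ√(1−ζ²) = √(ωₙ² − (ζωₙ)²) = √(10 − 3²) = √1 = 1 rad/s.
t_p = π/ω_d = π/1 ≈ 3.142 s.

t_p ≈ 3.142 s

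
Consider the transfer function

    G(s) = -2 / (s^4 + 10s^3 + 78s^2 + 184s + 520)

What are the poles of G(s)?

s = -1 ± 3j, -4 ± 6j

The poles are the roots of the denominator s^4 + 10s^3 + 78s^2 + 184s + 520 = 0.
No real roots exist; factor into two real quadratics: (s^2 + 2s + 10)(s^2 + 8s + 52) = 0.
Each quadratic gives a conjugate pair via the quadratic formula.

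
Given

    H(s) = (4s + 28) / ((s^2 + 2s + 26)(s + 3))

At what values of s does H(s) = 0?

Set the numerator to zero: 4s + 28 = 0, i.e. 4·(s + 7) = 0.
So s = -7.

s = -7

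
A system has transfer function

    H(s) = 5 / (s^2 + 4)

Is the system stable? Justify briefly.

marginally stable

The denominator s^2 + 4 factors as (s^2 + 4), giving poles at s = 2j, -2j.
Since the simple pole(s) at s = ±2j lie on the jω-axis with none in the right half-plane, the system is marginally stable.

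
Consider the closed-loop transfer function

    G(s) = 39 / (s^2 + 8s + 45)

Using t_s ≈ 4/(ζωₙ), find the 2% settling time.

t_s ≈ 1 s

Comparing s^2 + 8s + 45 to s^2 + 2ζωₙs + ωₙ²: ωₙ = √45 ≈ 6.708 rad/s and ζ = 8/(2·√45) ≈ 0.5963.
ζωₙ = 8/2 = 4, so t_s ≈ 4/(ζωₙ) = 4/4 = 1 s.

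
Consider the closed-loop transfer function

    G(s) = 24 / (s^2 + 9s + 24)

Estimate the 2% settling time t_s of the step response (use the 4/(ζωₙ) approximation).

Comparing s^2 + 9s + 24 to s^2 + 2ζωₙs + ωₙ²: ωₙ = √24 ≈ 4.899 rad/s and ζ = 9/(2·√24) ≈ 0.9186.
ζωₙ = 9/2 = 4.5, so t_s ≈ 4/(ζωₙ) = 4/4.5 ≈ 0.8889 s.

t_s ≈ 0.8889 s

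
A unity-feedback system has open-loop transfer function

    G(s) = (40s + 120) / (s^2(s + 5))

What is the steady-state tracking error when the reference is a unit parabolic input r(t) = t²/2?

e_ss = 0.04167

G(s) has 2 poles at the origin.
This is a Type 2 system. Ka = lim_{s→0} s^2·G(s) = 120/5 = 24.
e_ss = 1/Ka = 1/(24) = 1/24 ≈ 0.04167.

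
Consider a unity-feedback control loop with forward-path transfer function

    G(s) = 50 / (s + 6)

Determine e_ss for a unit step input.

G(s) has no poles at the origin.
This is a Type 0 system. Kp = lim_{s→0} G(s) = 50/6 = 25/3.
e_ss = 1/(1 + Kp) = 1/(1 + 25/3) = 3/28 ≈ 0.1071.

e_ss = 0.1071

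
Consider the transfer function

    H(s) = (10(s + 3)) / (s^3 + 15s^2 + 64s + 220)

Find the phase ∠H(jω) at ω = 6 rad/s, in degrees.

At s = j6: numerator = 30 + j60, denominator = -320 + j168.
∠H = ∠num − ∠den = 63.435° − (152.30°) = -88.87°.

∠H(j6) ≈ -88.87°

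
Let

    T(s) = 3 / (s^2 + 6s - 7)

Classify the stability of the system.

The denominator s^2 + 6s - 7 factors as (s - 1)(s + 7), giving poles at s = 1, -7.
Since the pole(s) at s = 1 lie in the right half-plane, the system is unstable.

unstable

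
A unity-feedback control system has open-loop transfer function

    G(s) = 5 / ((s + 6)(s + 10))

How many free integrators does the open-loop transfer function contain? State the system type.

The denominator has no factor of s at the origin — no free integrator — so this is a Type 0 system.

Type 0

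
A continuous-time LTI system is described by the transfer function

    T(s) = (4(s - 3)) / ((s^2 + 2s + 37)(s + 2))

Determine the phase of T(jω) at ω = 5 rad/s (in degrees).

∠T(j5) ≈ 12.96°

At s = j5: numerator = -12 + j20, denominator = -26 + j80.
∠T = ∠num − ∠den = 120.96° − (108.00°) = 12.96°.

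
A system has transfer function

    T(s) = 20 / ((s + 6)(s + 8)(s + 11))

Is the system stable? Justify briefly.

The poles can be read from the denominator factors: s = -6, -8, -11.
Since all poles lie strictly in the left half-plane, the system is stable.

stable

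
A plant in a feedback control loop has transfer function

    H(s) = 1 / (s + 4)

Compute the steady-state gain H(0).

H(0) = 1/4 ≈ 0.2500

Set s = 0: H(0) = (1) / (4) = 1/4.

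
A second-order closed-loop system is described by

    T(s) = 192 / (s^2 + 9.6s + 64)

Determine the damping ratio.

Compare the denominator to the standard form s^2 + 2ζωₙs + ωₙ².
ωₙ² = 64, so ωₙ = 8 rad/s.
2ζωₙ = 9.6, so ζ = 9.6/(2·8) = 0.6.

ζ = 0.6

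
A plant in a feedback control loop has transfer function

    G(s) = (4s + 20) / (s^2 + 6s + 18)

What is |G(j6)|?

|G(j6)| ≈ 0.7762

Substitute s = j6: numerator = 20 + j24, denominator = -18 + j36.
|G(j6)| = |20 + j24| / |-18 + j36| = 31.241 / 40.249 ≈ 0.7762.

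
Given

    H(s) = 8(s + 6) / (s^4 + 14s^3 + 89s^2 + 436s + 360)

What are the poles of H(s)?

s = -2 + 6j, -2 - 6j, -1, -9

The poles are the roots of the denominator s^4 + 14s^3 + 89s^2 + 436s + 360 = 0.
Trying s = -1: the polynomial evaluates to 0, so (s + 1) is a factor.
Dividing out leaves s^3 + 13s^2 + 76s + 360 = 0.
This factors further as (s^2 + 4s + 40)(s + 9) = 0.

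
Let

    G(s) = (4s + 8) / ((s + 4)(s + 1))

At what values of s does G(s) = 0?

s = -2

Set the numerator to zero: 4s + 8 = 0, i.e. 4·(s + 2) = 0.
So s = -2.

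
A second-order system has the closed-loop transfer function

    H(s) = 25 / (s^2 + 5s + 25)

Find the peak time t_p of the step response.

Comparing s^2 + 5s + 25 to s^2 + 2ζωₙs + ωₙ²: ωₙ = 5 rad/s and ζ = 5/(2·5) = 0.5.
ζωₙ = 5/2 = 2.5, so ω_d = ωₙ√(1−ζ²) = √(ωₙ² − (ζωₙ)²) = √(25 − 2.5²) = √18.75 ≈ 4.330 rad/s.
t_p = π/ω_d = π/4.330 ≈ 0.7255 s.

t_p ≈ 0.7255 s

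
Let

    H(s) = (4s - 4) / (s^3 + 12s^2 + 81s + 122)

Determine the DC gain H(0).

H(0) = -2/61 ≈ -0.03279

Set s = 0: H(0) = (-4) / (122) = -2/61.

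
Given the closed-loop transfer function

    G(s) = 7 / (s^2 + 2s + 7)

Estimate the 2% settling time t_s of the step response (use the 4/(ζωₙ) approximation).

t_s ≈ 4 s

Comparing s^2 + 2s + 7 to s^2 + 2ζωₙs + ωₙ²: ωₙ = √7 ≈ 2.646 rad/s and ζ = 2/(2·√7) ≈ 0.3780.
ζωₙ = 2/2 = 1, so t_s ≈ 4/(ζωₙ) = 4/1 = 4 s.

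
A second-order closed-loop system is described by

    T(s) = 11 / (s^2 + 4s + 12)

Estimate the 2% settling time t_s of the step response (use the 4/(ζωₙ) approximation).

Comparing s^2 + 4s + 12 to s^2 + 2ζωₙs + ωₙ²: ωₙ = √12 ≈ 3.464 rad/s and ζ = 4/(2·√12) ≈ 0.5774.
ζωₙ = 4/2 = 2, so t_s ≈ 4/(ζωₙ) = 4/2 = 2 s.

t_s ≈ 2 s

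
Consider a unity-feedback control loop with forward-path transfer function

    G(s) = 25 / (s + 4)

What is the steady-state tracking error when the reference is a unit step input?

G(s) has no poles at the origin.
This is a Type 0 system. Kp = lim_{s→0} G(s) = 25/4.
e_ss = 1/(1 + Kp) = 1/(1 + 25/4) = 4/29 ≈ 0.1379.

e_ss = 0.1379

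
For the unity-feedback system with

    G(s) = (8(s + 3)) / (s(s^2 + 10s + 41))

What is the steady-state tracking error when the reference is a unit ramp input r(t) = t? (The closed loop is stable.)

G(s) has one pole at the origin.
This is a Type 1 system. Kv = lim_{s→0} s·G(s) = 24/41.
e_ss = 1/Kv = 1/(24/41) = 41/24 ≈ 1.708.

e_ss = 1.708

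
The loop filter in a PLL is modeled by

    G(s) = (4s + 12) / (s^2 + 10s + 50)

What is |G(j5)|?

Substitute s = j5: numerator = 12 + j20, denominator = 25 + j50.
|G(j5)| = |12 + j20| / |25 + j50| = 23.324 / 55.902 ≈ 0.4172.

|G(j5)| ≈ 0.4172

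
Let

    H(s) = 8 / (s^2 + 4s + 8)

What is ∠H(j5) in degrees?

At s = j5: numerator = 8, denominator = -17 + j20.
∠H = ∠num − ∠den = 0° − (130.36°) = -130.4°.

∠H(j5) ≈ -130.4°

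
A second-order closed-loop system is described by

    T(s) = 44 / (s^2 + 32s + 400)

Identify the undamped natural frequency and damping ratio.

Compare the denominator to the standard form s^2 + 2ζωₙs + ωₙ².
ωₙ² = 400, so ωₙ = 20 rad/s.
2ζωₙ = 32, so ζ = 32/(2·20) = 0.8.

ωₙ = 20 rad/s, ζ = 0.8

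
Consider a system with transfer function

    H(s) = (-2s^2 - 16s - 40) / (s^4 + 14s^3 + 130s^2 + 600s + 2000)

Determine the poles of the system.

s = -5 ± 5j, -2 ± 6j

The poles are the roots of the denominator s^4 + 14s^3 + 130s^2 + 600s + 2000 = 0.
No real roots exist; factor into two real quadratics: (s^2 + 10s + 50)(s^2 + 4s + 40) = 0.
Each quadratic gives a conjugate pair via the quadratic formula.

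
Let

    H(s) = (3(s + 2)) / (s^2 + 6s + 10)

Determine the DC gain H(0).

At s = 0 each factor (s + a) contributes a and each (s^2 + bs + c) contributes c.
H(0) = 3·(2) / ((10)) = 6/10 = 3/5.

H(0) = 3/5 ≈ 0.6000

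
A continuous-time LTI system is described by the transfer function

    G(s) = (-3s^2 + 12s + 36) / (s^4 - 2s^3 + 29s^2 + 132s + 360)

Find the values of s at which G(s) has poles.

s = 3 ± 6j, -2 ± 2j

The poles are the roots of the denominator s^4 - 2s^3 + 29s^2 + 132s + 360 = 0.
No real roots exist; factor into two real quadratics: (s^2 - 6s + 45)(s^2 + 4s + 8) = 0.
Each quadratic gives a conjugate pair via the quadratic formula.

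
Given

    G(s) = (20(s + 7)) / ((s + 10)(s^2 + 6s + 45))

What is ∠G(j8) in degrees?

At s = j8: numerator = 140 + j160, denominator = -574 + j328.
∠G = ∠num − ∠den = 48.814° − (150.26°) = -101.4°.

∠G(j8) ≈ -101.4°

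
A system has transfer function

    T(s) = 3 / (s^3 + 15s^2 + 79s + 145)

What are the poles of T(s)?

The poles are the roots of the denominator s^3 + 15s^2 + 79s + 145 = 0.
Trying s = -5: the polynomial evaluates to 0, so (s + 5) is a factor.
Dividing out leaves s^2 + 10s + 29 = 0.
The quadratic formula then gives s = -5 ± 2j.

s = -5 + 2j, -5 - 2j, -5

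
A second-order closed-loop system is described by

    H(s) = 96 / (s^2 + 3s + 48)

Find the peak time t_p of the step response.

Comparing s^2 + 3s + 48 to s^2 + 2ζωₙs + ωₙ²: ωₙ = √48 ≈ 6.928 rad/s and ζ = 3/(2·√48) ≈ 0.2165.
ζωₙ = 3/2 = 1.5, so ω_d = ωₙ√(1−ζ²) = √(ωₙ² − (ζωₙ)²) = √(48 − 1.5²) = √45.75 ≈ 6.764 rad/s.
t_p = π/ω_d = π/6.764 ≈ 0.4645 s.

t_p ≈ 0.4645 s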